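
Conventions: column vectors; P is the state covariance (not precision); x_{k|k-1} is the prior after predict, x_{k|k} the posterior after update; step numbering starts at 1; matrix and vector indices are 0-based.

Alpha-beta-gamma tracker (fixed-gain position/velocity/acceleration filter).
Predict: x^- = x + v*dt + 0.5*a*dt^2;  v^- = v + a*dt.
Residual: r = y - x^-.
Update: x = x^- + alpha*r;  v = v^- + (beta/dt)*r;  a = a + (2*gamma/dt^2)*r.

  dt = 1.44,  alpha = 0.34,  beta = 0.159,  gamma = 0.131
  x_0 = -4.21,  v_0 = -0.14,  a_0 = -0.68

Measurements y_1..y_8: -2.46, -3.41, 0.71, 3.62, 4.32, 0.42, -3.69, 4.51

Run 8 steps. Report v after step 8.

v_post = 0.2013

step 1: x_pred=-5.1166  r=2.6566  x^+=-4.2134  v^+=-0.8259  a^+=-0.3443
step 2: x_pred=-5.7596  r=2.3496  x^+=-4.9608  v^+=-1.0623  a^+=-0.0475
step 3: x_pred=-6.5396  r=7.2496  x^+=-4.0748  v^+=-0.3301  a^+=0.8685
step 4: x_pred=-3.6496  r=7.2696  x^+=-1.1780  v^+=1.7232  a^+=1.7871
step 5: x_pred=3.1563  r=1.1637  x^+=3.5520  v^+=4.4251  a^+=1.9341
step 6: x_pred=11.9294  r=-11.5094  x^+=8.0162  v^+=5.9394  a^+=0.4799
step 7: x_pred=17.0664  r=-20.7564  x^+=10.0092  v^+=4.3385  a^+=-2.1427
step 8: x_pred=14.0351  r=-9.5251  x^+=10.7966  v^+=0.2013  a^+=-3.3462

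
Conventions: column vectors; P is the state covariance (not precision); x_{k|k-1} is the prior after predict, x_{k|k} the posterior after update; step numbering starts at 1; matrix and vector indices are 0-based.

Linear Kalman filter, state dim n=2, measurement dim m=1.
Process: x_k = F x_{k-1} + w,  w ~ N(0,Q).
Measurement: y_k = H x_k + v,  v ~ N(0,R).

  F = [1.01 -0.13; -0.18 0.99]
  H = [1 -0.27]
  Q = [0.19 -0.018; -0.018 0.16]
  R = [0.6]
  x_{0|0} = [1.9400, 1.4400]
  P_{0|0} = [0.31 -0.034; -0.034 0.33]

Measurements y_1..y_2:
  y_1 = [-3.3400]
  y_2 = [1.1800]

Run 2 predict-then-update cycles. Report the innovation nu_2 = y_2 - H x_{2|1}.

innov = [2.4899]

step 1: x^-=[1.7722, 1.0764]  P^-=[0.5207 -0.1516; -0.1516 0.5056]  S=[1.2395]  K=[0.4532; -0.2325]  nu=[-4.8216]  x^+=[-0.4127, 2.1972]  P^+=[0.2662 -0.0211; -0.0211 0.4386]
step 2: x^-=[-0.7025, 2.2496]  P^-=[0.4745 -0.1444; -0.1444 0.6060]  S=[1.1967]  K=[0.4291; -0.2574]  nu=[2.4899]  x^+=[0.3659, 1.6087]  P^+=[0.2542 -0.0122; -0.0122 0.5267]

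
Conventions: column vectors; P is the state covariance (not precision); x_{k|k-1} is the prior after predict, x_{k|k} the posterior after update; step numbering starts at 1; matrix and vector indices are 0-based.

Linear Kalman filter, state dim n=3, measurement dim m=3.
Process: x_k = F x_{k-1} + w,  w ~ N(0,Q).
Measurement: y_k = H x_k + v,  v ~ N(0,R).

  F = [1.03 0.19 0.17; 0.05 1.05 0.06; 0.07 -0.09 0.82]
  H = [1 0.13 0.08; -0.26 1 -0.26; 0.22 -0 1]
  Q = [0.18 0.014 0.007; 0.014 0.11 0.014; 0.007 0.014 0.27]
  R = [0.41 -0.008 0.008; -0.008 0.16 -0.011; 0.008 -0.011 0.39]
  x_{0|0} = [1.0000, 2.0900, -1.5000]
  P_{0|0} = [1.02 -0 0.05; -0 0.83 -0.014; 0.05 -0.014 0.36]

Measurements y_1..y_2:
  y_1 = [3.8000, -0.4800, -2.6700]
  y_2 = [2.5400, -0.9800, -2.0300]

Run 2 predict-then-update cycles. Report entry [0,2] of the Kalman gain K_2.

K[0,2] = 0.0404

step 1: x^-=[1.1721, 2.1545, -1.3481]  P^-=[1.3191 0.2366 0.1574; 0.2366 1.0275 -0.0529; 0.1574 -0.0529 0.5316]  S=[1.8355 -0.0464 0.5008; -0.0464 1.2383 -0.2754; 0.5008 -0.2754 1.0547]  K=[0.7239 -0.0784 0.0602; 0.1857 0.8263 0.1268; -0.0438 -0.0690 0.5396]  nu=[2.4557, -2.6803, -1.5798]  x^+=[3.0646, 0.1954, -2.1233]  P^+=[0.2944 0.0485 -0.0346; 0.0485 0.1501 0.0312; -0.0346 0.0312 0.2185]
step 2: x^-=[2.8327, 0.2310, -1.5442]  P^-=[0.5129 0.1178 0.0270; 0.1178 0.2858 0.0401; 0.0270 0.0401 0.4104]  S=[0.9661 -0.0047 0.1897; -0.0047 0.4298 -0.0896; 0.1897 -0.0896 0.8371]  K=[0.5409 -0.0383 0.0404; 0.1450 0.5939 0.1095; -0.0306 -0.0681 0.4970]  nu=[-0.1992, -0.8759, -1.1090]  x^+=[2.7137, -0.4396, -2.0296]  P^+=[0.2195 0.0390 -0.0278; 0.0390 0.1103 0.0288; -0.0278 0.0288 0.2004]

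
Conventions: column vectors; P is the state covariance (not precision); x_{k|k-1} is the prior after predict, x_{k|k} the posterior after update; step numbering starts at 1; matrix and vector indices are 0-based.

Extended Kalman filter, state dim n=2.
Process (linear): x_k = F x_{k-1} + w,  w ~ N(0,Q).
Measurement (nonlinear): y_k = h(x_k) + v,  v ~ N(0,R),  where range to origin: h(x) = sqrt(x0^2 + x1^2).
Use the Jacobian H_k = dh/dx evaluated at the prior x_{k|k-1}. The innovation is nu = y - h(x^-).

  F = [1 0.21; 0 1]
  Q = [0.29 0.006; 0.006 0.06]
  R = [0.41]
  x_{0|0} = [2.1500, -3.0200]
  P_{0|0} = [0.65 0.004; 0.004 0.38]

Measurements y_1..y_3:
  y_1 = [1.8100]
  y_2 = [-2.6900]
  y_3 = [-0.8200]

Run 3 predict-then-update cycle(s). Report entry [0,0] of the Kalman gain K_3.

K[0,0] = 0.8121

step 1: x^-=[1.5158, -3.0200]  P^-=[0.9584 0.0898; 0.0898 0.4400]  H_jac=[0.4486 -0.8937]  S=[0.8823]  K=[0.3963; -0.4000]  nu=[-1.5691]  x^+=[0.8939, -2.3923]  P^+=[0.8198 0.2297; 0.2297 0.2988]
step 2: x^-=[0.3916, -2.3923]  P^-=[1.2195 0.2984; 0.2984 0.3588]  H_jac=[0.1615 -0.9869]  S=[0.6961]  K=[-0.1401; -0.4394]  nu=[-5.1141]  x^+=[1.1081, -0.1451]  P^+=[1.2058 0.2556; 0.2556 0.2244]
step 3: x^-=[1.0777, -0.1451]  P^-=[1.6131 0.3087; 0.3087 0.2844]  H_jac=[0.9911 -0.1334]  S=[1.9178]  K=[0.8121; 0.1397]  nu=[-1.9074]  x^+=[-0.4713, -0.4116]  P^+=[0.3482 0.0911; 0.0911 0.2469]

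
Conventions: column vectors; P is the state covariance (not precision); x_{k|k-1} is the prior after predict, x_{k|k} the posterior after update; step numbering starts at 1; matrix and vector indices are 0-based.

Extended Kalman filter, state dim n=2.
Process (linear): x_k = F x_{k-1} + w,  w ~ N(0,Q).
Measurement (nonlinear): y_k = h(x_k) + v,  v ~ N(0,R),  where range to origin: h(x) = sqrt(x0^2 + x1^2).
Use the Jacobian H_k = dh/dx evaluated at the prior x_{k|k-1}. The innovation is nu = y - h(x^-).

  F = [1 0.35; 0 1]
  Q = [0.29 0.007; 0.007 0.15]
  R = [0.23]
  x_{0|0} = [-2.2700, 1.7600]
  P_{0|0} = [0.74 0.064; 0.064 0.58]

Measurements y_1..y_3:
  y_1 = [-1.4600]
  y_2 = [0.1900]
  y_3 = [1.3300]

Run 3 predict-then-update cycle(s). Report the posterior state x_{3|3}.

step 1: x^-=[-1.6540, 1.7600]  P^-=[1.1459 0.2740; 0.2740 0.7300]  H_jac=[-0.6848 0.7287]  S=[0.8816]  K=[-0.6636; 0.3906]  nu=[-3.8752]  x^+=[0.9178, 0.2464]  P^+=[0.7576 0.5025; 0.5025 0.5955]
step 2: x^-=[1.0040, 0.2464]  P^-=[1.4723 0.7179; 0.7179 0.7455]  H_jac=[0.9712 0.2384]  S=[1.9934]  K=[0.8031; 0.4389]  nu=[-0.8438]  x^+=[0.3263, -0.1240]  P^+=[0.1865 0.0152; 0.0152 0.3615]
step 3: x^-=[0.2829, -0.1240]  P^-=[0.5314 0.1487; 0.1487 0.5115]  H_jac=[0.9160 -0.4013]  S=[0.6489]  K=[0.6582; -0.1063]  nu=[1.0211]  x^+=[0.9550, -0.2325]  P^+=[0.2503 0.1942; 0.1942 0.5041]

x_post = [0.9550, -0.2325]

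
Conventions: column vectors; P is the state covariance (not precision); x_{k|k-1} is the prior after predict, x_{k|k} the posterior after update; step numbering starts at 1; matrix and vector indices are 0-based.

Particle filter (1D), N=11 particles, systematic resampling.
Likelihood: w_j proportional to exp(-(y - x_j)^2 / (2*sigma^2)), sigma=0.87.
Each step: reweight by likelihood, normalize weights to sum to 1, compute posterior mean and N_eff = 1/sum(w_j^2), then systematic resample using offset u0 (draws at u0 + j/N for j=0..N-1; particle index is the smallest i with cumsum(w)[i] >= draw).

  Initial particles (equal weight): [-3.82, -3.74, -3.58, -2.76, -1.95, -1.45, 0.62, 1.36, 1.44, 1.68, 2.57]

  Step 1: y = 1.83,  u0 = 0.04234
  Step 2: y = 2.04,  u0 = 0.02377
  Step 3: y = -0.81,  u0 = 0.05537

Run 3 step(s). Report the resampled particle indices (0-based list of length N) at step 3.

resampled_idx = [0, 0, 0, 0, 0, 0, 1, 3, 4, 5, 7]

step 1: w=[0.0000, 0.0000, 0.0000, 0.0000, 0.0000, 0.0002, 0.0992, 0.2256, 0.2361, 0.2572, 0.1818]  mean=1.6070  Neff=4.6379  idx=[6, 7, 7, 7, 8, 8, 9, 9, 9, 10, 10]
step 2: w=[0.0312, 0.0870, 0.0870, 0.0870, 0.0931, 0.0931, 0.1084, 0.1084, 0.1084, 0.0981, 0.0981]  mean=1.6934  Neff=10.4650  idx=[0, 1, 3, 4, 5, 5, 6, 7, 8, 9, 10]
step 3: w=[0.5129, 0.0883, 0.0883, 0.0699, 0.0699, 0.0699, 0.0330, 0.0330, 0.0330, 0.0010, 0.0010]  mean=1.0314  Neff=3.3721  idx=[0, 0, 0, 0, 0, 0, 1, 3, 4, 5, 7]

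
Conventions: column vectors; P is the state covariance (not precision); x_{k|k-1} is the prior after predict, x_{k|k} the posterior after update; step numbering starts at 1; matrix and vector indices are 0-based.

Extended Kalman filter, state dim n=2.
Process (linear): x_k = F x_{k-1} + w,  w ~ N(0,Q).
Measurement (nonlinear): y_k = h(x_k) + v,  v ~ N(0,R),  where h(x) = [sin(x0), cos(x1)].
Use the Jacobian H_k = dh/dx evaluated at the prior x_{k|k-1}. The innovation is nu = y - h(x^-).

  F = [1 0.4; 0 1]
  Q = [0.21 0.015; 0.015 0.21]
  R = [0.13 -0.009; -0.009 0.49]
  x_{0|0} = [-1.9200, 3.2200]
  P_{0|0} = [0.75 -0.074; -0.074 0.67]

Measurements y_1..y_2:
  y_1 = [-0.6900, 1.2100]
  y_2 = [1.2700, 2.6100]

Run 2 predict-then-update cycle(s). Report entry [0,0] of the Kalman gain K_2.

K[0,0] = 0.9135

step 1: x^-=[-0.6320, 3.2200]  P^-=[1.0080 0.2090; 0.2090 0.8800]  H_jac=[0.8068 0.0000; 0.0000 0.0783]  S=[0.7862 0.0042; 0.0042 0.4954]  K=[1.0343 0.0243; 0.2138 0.1373]  nu=[-0.0992, 2.2069]  x^+=[-0.6811, 3.5018]  P^+=[0.1664 0.0329; 0.0329 0.8345]
step 2: x^-=[0.7196, 3.5018]  P^-=[0.5362 0.3817; 0.3817 1.0445]  H_jac=[0.7521 0.0000; 0.0000 0.3525]  S=[0.4333 0.0922; 0.0922 0.6198]  K=[0.9135 0.0812; 0.5537 0.5117]  nu=[0.6109, 3.5458]  x^+=[1.5657, 5.6545]  P^+=[0.1569 0.0896; 0.0896 0.6972]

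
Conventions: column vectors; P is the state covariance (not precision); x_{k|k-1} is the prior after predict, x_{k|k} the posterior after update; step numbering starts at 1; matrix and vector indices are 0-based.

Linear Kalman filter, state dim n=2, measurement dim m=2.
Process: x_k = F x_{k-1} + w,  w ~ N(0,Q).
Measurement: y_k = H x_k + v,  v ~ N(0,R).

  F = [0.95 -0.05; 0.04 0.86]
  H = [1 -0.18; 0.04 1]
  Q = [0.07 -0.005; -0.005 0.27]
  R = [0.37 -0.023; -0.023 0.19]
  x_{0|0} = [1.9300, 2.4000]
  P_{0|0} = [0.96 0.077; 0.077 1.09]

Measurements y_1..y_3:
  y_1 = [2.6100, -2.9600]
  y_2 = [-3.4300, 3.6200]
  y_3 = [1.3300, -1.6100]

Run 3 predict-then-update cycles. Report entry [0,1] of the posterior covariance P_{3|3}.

P_post[0,1] = -0.0020

step 1: x^-=[1.7135, 2.1412]  P^-=[0.9318 0.0474; 0.0474 1.0830]  S=[1.3198 -0.1336; -0.1336 1.2783]  K=[0.7138 0.1408; -0.0262 0.8460]  nu=[1.2819, -5.1697]  x^+=[1.9004, -2.2658]  P^+=[0.2608 -0.0001; -0.0001 0.1613]
step 2: x^-=[1.9187, -1.8726]  P^-=[0.3058 -0.0021; -0.0021 0.3897]  S=[0.6892 -0.0830; -0.0830 0.5801]  K=[0.4542 0.0825; -0.0244 0.6683]  nu=[-5.6858, 5.4158]  x^+=[-0.2173, 1.8851]  P^+=[0.1659 -0.0014; -0.0014 0.1276]
step 3: x^-=[-0.3006, 1.6125]  P^-=[0.2202 -0.0053; -0.0053 0.3645]  S=[0.6039 -0.0851; -0.0851 0.5545]  K=[0.3752 0.0639; -0.0254 0.6532]  nu=[1.9209, -3.2105]  x^+=[0.2151, -0.5333]  P^+=[0.1370 -0.0020; -0.0020 0.1248]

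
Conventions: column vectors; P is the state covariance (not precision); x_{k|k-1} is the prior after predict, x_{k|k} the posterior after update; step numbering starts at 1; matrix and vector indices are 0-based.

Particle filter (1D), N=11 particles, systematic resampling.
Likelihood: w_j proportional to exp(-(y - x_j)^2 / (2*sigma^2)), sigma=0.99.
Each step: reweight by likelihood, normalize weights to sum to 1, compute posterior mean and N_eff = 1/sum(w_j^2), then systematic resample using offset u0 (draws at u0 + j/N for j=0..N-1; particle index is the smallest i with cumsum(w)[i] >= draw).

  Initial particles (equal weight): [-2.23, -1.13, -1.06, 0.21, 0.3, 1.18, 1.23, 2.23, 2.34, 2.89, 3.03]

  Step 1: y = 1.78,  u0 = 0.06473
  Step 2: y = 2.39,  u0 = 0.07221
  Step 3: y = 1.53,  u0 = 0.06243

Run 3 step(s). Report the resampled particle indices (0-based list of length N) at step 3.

step 1: w=[0.0001, 0.0026, 0.0032, 0.0561, 0.0645, 0.1642, 0.1691, 0.1779, 0.1681, 0.1052, 0.0889]  mean=1.7900  Neff=7.0533  idx=[4, 5, 5, 6, 6, 7, 7, 8, 8, 9, 10]
step 2: w=[0.0139, 0.0613, 0.0613, 0.0652, 0.0652, 0.1278, 0.1278, 0.1293, 0.1293, 0.1139, 0.1050]  mean=2.1317  Neff=9.4073  idx=[1, 3, 4, 5, 6, 7, 7, 8, 9, 9, 10]
step 3: w=[0.1228, 0.1249, 0.1249, 0.1018, 0.1018, 0.0935, 0.0935, 0.0935, 0.0509, 0.0509, 0.0415]  mean=1.9826  Neff=9.9863  idx=[0, 1, 1, 2, 3, 4, 5, 6, 7, 8, 10]

resampled_idx = [0, 1, 1, 2, 3, 4, 5, 6, 7, 8, 10]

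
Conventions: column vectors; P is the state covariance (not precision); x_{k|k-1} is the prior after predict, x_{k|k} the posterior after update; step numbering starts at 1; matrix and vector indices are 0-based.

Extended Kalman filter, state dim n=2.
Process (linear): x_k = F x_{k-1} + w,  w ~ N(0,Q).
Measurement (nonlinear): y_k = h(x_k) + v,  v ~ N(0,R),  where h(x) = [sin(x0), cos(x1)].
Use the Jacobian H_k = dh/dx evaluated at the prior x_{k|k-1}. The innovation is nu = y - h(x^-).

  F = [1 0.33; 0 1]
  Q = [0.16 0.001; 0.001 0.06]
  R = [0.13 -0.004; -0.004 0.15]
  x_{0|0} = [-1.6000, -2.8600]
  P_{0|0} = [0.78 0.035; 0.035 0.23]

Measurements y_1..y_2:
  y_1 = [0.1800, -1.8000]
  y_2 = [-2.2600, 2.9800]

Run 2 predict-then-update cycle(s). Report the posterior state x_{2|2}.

step 1: x^-=[-2.5438, -2.8600]  P^-=[0.9881 0.1119; 0.1119 0.2900]  H_jac=[-0.8266 0.0000; 0.0000 0.2779]  S=[0.8051 -0.0297; -0.0297 0.1724]  K=[-1.0143 0.0056; -0.0983 0.4505]  nu=[0.7428, -0.8394]  x^+=[-3.3019, -3.3112]  P^+=[0.1595 0.0176; 0.0176 0.2446]
step 2: x^-=[-4.3946, -3.3112]  P^-=[0.3578 0.0994; 0.0994 0.3046]  H_jac=[-0.3125 0.0000; 0.0000 -0.1688]  S=[0.1649 0.0012; 0.0012 0.1587]  K=[-0.6771 -0.1004; -0.1858 -0.3225]  nu=[-3.2099, 3.9657]  x^+=[-2.6192, -3.9937]  P^+=[0.2804 0.0732; 0.0732 0.2823]

x_post = [-2.6192, -3.9937]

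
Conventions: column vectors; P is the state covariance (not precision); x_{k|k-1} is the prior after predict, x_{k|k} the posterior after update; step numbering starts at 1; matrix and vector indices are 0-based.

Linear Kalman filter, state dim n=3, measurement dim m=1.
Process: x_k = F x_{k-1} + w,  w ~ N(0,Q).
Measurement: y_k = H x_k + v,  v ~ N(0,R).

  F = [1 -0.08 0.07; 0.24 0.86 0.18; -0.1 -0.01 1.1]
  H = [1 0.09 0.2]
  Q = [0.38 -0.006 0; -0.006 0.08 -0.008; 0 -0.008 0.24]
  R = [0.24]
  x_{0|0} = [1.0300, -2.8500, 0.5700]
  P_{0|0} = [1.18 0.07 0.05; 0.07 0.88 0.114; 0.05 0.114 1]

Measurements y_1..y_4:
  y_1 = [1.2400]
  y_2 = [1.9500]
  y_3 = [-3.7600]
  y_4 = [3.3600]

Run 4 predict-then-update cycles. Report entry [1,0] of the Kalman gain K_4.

step 1: x^-=[1.2979, -2.1012, 0.5525]  P^-=[1.5651 0.3032 0.0041; 0.3032 0.8997 0.2679; 0.0041 0.2679 1.4485]  S=[1.9361]  K=[0.8229; 0.2261; 0.1642]  nu=[0.0207]  x^+=[1.3149, -2.0965, 0.5559]  P^+=[0.2541 -0.0570 -0.2575; -0.0570 0.8008 0.1960; -0.2575 0.1960 1.3963]
step 2: x^-=[1.5216, -1.3874, 0.5010]  P^-=[0.6170 -0.0721 -0.2160; -0.0721 0.7470 0.3822; -0.2160 0.3822 1.9844]  S=[0.8568]  K=[0.6621; 0.0835; 0.2513]  nu=[0.4531]  x^+=[1.8216, -1.3495, 0.6148]  P^+=[0.2414 -0.1195 -0.3585; -0.1195 0.7410 0.3643; -0.3585 0.3643 1.9303]
step 3: x^-=[1.9726, -0.6127, 0.5076]  P^-=[0.6004 -0.1291 -0.2989; -0.1291 0.7370 0.6283; -0.2989 0.6283 2.6487]  S=[0.8322]  K=[0.6357; 0.0756; 0.3454]  nu=[-5.7790]  x^+=[-1.7012, -1.0496, -1.4885]  P^+=[0.2641 -0.1691 -0.4816; -0.1691 0.7322 0.6066; -0.4816 0.6066 2.5495]
step 4: x^-=[-1.7214, -1.5788, -1.4567]  P^-=[0.6141 -0.1700 -0.4094; -0.1700 0.7958 0.9534; -0.4094 0.9534 3.4198]  S=[0.8373]  K=[0.6174; 0.1102; 0.4304]  nu=[5.5149]  x^+=[1.6833, -0.9711, 0.9170]  P^+=[0.2950 -0.2270 -0.6319; -0.2270 0.7856 0.9137; -0.6319 0.9137 3.2647]

K[1,0] = 0.1102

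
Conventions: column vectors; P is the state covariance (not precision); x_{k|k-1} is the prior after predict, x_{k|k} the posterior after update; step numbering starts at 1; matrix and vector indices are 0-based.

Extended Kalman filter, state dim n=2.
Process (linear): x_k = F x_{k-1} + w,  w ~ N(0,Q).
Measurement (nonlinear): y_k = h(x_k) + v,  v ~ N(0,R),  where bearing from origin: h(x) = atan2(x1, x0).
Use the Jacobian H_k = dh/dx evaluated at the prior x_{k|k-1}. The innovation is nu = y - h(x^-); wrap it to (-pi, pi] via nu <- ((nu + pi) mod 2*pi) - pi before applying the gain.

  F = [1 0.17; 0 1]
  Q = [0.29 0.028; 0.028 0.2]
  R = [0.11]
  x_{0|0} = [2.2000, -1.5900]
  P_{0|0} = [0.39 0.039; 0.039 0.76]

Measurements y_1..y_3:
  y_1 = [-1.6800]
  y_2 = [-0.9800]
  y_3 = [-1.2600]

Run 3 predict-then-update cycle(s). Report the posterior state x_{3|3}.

x_post = [0.7302, -2.6732]

step 1: x^-=[1.9297, -1.5900]  P^-=[0.7152 0.1962; 0.1962 0.9600]  H_jac=[0.2543 0.3087]  S=[0.2785]  K=[0.8705; 1.2430]  nu=[-0.9908]  x^+=[1.0672, -2.8216]  P^+=[0.5042 -0.1052; -0.1052 0.5297]
step 2: x^-=[0.5875, -2.8216]  P^-=[0.7737 0.0129; 0.0129 0.7297]  H_jac=[0.3397 0.0707]  S=[0.2035]  K=[1.2957; 0.2750]  nu=[0.3855]  x^+=[1.0870, -2.7156]  P^+=[0.4320 -0.0597; -0.0597 0.7143]
step 3: x^-=[0.6254, -2.7156]  P^-=[0.7224 0.0898; 0.0898 0.9143]  H_jac=[0.3497 0.0805]  S=[0.2093]  K=[1.2413; 0.5017]  nu=[0.0845]  x^+=[0.7302, -2.6732]  P^+=[0.3998 -0.0406; -0.0406 0.8616]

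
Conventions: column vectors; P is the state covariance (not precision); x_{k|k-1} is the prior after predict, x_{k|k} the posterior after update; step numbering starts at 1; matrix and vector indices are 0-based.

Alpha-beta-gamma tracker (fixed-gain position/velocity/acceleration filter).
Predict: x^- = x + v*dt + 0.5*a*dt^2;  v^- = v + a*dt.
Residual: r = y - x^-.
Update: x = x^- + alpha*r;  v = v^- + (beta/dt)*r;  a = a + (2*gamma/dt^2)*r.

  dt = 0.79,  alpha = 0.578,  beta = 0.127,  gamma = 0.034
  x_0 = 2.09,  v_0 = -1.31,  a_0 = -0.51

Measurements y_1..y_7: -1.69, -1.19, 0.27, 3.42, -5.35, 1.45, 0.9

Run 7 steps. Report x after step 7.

step 1: x_pred=0.8960  r=-2.5860  x^+=-0.5987  v^+=-2.1286  a^+=-0.7918
step 2: x_pred=-2.5274  r=1.3374  x^+=-1.7544  v^+=-2.5391  a^+=-0.6460
step 3: x_pred=-3.9619  r=4.2319  x^+=-1.5159  v^+=-2.3692  a^+=-0.1849
step 4: x_pred=-3.4452  r=6.8652  x^+=0.5229  v^+=-1.4116  a^+=0.5631
step 5: x_pred=-0.4166  r=-4.9334  x^+=-3.2681  v^+=-1.7599  a^+=0.0255
step 6: x_pred=-4.6505  r=6.1005  x^+=-1.1244  v^+=-0.7590  a^+=0.6902
step 7: x_pred=-1.5086  r=2.4086  x^+=-0.1164  v^+=0.1735  a^+=0.9527

x_post = -0.1164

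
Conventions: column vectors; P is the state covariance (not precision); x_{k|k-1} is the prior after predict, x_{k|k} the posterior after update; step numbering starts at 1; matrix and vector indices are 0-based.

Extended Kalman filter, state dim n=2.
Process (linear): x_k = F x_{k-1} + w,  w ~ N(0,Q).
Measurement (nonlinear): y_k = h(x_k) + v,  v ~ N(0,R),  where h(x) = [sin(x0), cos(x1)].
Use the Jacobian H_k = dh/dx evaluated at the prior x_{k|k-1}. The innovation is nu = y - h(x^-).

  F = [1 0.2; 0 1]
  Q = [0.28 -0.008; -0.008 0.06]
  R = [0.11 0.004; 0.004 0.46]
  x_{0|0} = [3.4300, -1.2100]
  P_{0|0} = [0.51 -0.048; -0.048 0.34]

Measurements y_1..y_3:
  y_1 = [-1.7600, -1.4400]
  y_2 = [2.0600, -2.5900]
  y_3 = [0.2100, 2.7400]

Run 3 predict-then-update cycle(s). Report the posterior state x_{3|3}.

step 1: x^-=[3.1880, -1.2100]  P^-=[0.7844 0.0120; 0.0120 0.4000]  H_jac=[-0.9989 0.0000; 0.0000 0.9356]  S=[0.8927 -0.0072; -0.0072 0.8102]  K=[-0.8777 0.0060; -0.0097 0.4619]  nu=[-1.7136, -1.7930]  x^+=[4.6812, -2.0215]  P^+=[0.0966 -0.0008; -0.0008 0.2270]
step 2: x^-=[4.2769, -2.0215]  P^-=[0.3854 0.0366; 0.0366 0.2870]  H_jac=[-0.4219 0.0000; 0.0000 0.9001]  S=[0.1786 -0.0099; -0.0099 0.6926]  K=[-0.9085 0.0346; -0.0659 0.3721]  nu=[2.9666, -2.1544]  x^+=[1.5072, -3.0186]  P^+=[0.2365 0.0136; 0.0136 0.1899]
step 3: x^-=[0.9035, -3.0186]  P^-=[0.5296 0.0436; 0.0436 0.2499]  H_jac=[0.6189 0.0000; 0.0000 0.1227]  S=[0.3129 0.0073; 0.0073 0.4638]  K=[1.0478 -0.0050; 0.0848 0.0648]  nu=[-0.5755, 3.7324]  x^+=[0.2819, -2.8257]  P^+=[0.1862 0.0155; 0.0155 0.2456]

x_post = [0.2819, -2.8257]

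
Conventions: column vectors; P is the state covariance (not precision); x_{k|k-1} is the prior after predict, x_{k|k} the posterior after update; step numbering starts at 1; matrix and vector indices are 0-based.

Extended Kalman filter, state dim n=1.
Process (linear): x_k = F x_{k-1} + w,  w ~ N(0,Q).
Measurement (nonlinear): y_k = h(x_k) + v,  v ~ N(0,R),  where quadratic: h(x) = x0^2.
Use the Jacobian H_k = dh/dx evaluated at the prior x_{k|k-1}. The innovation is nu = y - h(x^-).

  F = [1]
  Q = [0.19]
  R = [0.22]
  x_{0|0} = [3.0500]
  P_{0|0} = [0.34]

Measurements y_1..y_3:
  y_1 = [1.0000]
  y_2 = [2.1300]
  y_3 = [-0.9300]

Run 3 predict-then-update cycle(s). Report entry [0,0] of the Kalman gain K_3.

step 1: x^-=[3.0500]  P^-=[0.5300]  H_jac=[6.1000]  S=[19.9413]  K=[0.1621]  nu=[-8.3025]  x^+=[1.7040]  P^+=[0.0058]
step 2: x^-=[1.7040]  P^-=[0.1958]  H_jac=[3.4079]  S=[2.4945]  K=[0.2676]  nu=[-0.7734]  x^+=[1.4970]  P^+=[0.0173]
step 3: x^-=[1.4970]  P^-=[0.2073]  H_jac=[2.9940]  S=[2.0780]  K=[0.2986]  nu=[-3.1710]  x^+=[0.5500]  P^+=[0.0219]

K[0,0] = 0.2986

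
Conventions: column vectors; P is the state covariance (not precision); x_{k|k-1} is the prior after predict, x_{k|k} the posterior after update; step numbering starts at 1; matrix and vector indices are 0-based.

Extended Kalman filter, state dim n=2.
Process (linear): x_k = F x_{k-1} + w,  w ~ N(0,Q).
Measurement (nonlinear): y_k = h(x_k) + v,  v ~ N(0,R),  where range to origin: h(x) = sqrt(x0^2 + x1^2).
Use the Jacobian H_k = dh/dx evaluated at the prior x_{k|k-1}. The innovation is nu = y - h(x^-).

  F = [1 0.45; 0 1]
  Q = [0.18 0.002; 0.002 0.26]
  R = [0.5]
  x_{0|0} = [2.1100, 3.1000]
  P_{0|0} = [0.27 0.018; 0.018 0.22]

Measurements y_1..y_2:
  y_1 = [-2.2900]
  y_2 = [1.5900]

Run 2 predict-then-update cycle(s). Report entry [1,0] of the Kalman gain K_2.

step 1: x^-=[3.5050, 3.1000]  P^-=[0.5108 0.1190; 0.1190 0.4800]  H_jac=[0.7491 0.6625]  S=[1.1154]  K=[0.4137; 0.3650]  nu=[-6.9692]  x^+=[0.6219, 0.5560]  P^+=[0.3199 -0.0494; -0.0494 0.3314]
step 2: x^-=[0.8721, 0.5560]  P^-=[0.5225 0.1017; 0.1017 0.5914]  H_jac=[0.8432 0.5376]  S=[1.1346]  K=[0.4365; 0.3558]  nu=[0.5557]  x^+=[1.1147, 0.7538]  P^+=[0.3063 -0.0745; -0.0745 0.4478]

K[1,0] = 0.3558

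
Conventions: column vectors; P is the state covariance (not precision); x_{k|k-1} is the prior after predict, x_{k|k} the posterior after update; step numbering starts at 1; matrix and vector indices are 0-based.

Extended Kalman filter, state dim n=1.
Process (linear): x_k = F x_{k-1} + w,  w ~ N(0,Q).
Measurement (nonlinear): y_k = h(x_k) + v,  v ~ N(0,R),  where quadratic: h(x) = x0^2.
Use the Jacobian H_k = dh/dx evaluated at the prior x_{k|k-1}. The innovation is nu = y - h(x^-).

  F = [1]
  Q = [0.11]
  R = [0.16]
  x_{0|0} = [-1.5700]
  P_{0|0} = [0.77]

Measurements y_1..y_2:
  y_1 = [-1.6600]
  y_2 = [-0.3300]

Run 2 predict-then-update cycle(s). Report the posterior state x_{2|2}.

step 1: x^-=[-1.5700]  P^-=[0.8800]  H_jac=[-3.1400]  S=[8.8364]  K=[-0.3127]  nu=[-4.1249]  x^+=[-0.2801]  P^+=[0.0159]
step 2: x^-=[-0.2801]  P^-=[0.1259]  H_jac=[-0.5602]  S=[0.1995]  K=[-0.3536]  nu=[-0.4085]  x^+=[-0.1357]  P^+=[0.1010]

x_post = [-0.1357]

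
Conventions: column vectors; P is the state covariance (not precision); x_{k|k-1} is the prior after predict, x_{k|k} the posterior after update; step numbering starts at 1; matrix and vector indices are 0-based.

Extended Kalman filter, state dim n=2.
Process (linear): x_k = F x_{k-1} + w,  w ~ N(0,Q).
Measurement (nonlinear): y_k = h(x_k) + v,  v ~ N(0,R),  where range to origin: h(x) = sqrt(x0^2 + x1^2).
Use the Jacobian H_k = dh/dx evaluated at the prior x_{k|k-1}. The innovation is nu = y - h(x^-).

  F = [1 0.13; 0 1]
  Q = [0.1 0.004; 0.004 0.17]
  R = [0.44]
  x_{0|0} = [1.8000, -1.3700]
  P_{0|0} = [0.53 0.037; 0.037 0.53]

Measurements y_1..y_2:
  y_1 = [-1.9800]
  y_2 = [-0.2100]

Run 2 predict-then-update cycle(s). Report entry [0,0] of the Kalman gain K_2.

step 1: x^-=[1.6219, -1.3700]  P^-=[0.6486 0.1099; 0.1099 0.7000]  H_jac=[0.7639 -0.6453]  S=[1.0016]  K=[0.4239; -0.3671]  nu=[-4.1031]  x^+=[-0.1172, 0.1364]  P^+=[0.4686 0.2658; 0.2658 0.5650]
step 2: x^-=[-0.0995, 0.1364]  P^-=[0.6473 0.3432; 0.3432 0.7350]  H_jac=[-0.5893 0.8079]  S=[0.8177]  K=[-0.1273; 0.4789]  nu=[-0.3789]  x^+=[-0.0513, -0.0450]  P^+=[0.6340 0.3931; 0.3931 0.5475]

K[0,0] = -0.1273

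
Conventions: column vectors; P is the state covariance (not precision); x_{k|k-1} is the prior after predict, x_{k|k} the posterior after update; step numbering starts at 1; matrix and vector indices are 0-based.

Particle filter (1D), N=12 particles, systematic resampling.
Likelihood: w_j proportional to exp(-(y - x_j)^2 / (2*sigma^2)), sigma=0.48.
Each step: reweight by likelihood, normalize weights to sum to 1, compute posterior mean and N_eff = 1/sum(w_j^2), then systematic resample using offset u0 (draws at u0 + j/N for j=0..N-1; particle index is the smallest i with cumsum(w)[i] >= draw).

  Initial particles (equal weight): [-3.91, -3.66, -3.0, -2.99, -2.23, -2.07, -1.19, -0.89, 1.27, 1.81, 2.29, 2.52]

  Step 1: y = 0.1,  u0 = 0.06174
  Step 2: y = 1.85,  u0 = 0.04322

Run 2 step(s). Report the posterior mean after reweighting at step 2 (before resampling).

step 1: w=[0.0000, 0.0000, 0.0000, 0.0000, 0.0000, 0.0002, 0.1355, 0.5980, 0.2572, 0.0088, 0.0002, 0.0000]  mean=-0.3510  Neff=2.2610  idx=[6, 7, 7, 7, 7, 7, 7, 7, 7, 8, 8, 8]
step 2: w=[0.0000, 0.0000, 0.0000, 0.0000, 0.0000, 0.0000, 0.0000, 0.0000, 0.0000, 0.3333, 0.3333, 0.3333]  mean=1.2700  Neff=3.0000  idx=[9, 9, 9, 9, 10, 10, 10, 10, 11, 11, 11, 11]

post_mean = 1.2700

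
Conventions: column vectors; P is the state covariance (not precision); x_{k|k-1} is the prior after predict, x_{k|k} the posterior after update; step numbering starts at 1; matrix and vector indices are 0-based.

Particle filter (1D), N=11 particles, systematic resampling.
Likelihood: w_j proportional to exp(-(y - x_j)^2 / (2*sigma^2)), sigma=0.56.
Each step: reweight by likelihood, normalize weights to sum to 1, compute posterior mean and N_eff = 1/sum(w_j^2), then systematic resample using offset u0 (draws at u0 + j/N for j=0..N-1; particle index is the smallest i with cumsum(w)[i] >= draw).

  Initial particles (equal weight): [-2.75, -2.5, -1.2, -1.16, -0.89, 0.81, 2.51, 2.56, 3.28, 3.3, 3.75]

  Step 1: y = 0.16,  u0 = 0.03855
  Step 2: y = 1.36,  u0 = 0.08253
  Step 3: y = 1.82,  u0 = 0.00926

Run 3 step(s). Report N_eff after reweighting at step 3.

step 1: w=[0.0000, 0.0000, 0.0657, 0.0780, 0.2163, 0.6396, 0.0002, 0.0001, 0.0000, 0.0000, 0.0000]  mean=0.1570  Neff=2.1444  idx=[2, 3, 4, 4, 5, 5, 5, 5, 5, 5, 5]
step 2: w=[0.0000, 0.0000, 0.0001, 0.0001, 0.1428, 0.1428, 0.1428, 0.1428, 0.1428, 0.1428, 0.1428]  mean=0.8097  Neff=7.0022  idx=[4, 5, 5, 6, 7, 7, 8, 9, 9, 10, 10]
step 3: w=[0.0909, 0.0909, 0.0909, 0.0909, 0.0909, 0.0909, 0.0909, 0.0909, 0.0909, 0.0909, 0.0909]  mean=0.8100  Neff=11.0000  idx=[0, 1, 2, 3, 4, 5, 6, 7, 8, 9, 10]

N_eff = 11.0000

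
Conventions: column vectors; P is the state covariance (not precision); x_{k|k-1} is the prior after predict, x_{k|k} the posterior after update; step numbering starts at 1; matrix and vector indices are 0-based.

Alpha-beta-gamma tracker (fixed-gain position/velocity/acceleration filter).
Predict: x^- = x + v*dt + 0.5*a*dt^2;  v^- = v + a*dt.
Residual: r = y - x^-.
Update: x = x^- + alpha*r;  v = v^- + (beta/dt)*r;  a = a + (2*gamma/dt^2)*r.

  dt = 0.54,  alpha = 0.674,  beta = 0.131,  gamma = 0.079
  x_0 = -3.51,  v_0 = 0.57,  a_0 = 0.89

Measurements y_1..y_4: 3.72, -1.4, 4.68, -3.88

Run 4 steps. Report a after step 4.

step 1: x_pred=-3.0724  r=6.7924  x^+=1.5057  v^+=2.6984  a^+=4.5704
step 2: x_pred=3.6292  r=-5.0292  x^+=0.2395  v^+=3.9464  a^+=1.8454
step 3: x_pred=2.6396  r=2.0404  x^+=4.0148  v^+=5.4379  a^+=2.9510
step 4: x_pred=7.3815  r=-11.2615  x^+=-0.2087  v^+=4.2994  a^+=-3.1510

a_post = -3.1510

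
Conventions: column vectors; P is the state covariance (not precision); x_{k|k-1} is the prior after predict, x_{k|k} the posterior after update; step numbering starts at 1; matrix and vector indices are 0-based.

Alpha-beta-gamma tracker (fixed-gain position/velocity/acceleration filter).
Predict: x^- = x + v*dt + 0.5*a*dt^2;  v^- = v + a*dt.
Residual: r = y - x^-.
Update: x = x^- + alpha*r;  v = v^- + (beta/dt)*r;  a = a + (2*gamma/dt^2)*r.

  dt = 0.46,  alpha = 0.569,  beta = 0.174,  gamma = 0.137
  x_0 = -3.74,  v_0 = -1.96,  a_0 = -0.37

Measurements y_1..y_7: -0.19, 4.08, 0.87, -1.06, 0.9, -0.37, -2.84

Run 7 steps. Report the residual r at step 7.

resid = -2.2937

step 1: x_pred=-4.6807  r=4.4907  x^+=-2.1255  v^+=-0.4315  a^+=5.4450
step 2: x_pred=-1.7479  r=5.8279  x^+=1.5682  v^+=4.2777  a^+=12.9916
step 3: x_pred=4.9104  r=-4.0404  x^+=2.6114  v^+=8.7255  a^+=7.7597
step 4: x_pred=7.4461  r=-8.5061  x^+=2.6061  v^+=9.0774  a^+=-3.2548
step 5: x_pred=6.4374  r=-5.5374  x^+=3.2866  v^+=5.4856  a^+=-10.4252
step 6: x_pred=4.7070  r=-5.0770  x^+=1.8182  v^+=-1.2304  a^+=-16.9994
step 7: x_pred=-0.5463  r=-2.2937  x^+=-1.8514  v^+=-9.9177  a^+=-19.9695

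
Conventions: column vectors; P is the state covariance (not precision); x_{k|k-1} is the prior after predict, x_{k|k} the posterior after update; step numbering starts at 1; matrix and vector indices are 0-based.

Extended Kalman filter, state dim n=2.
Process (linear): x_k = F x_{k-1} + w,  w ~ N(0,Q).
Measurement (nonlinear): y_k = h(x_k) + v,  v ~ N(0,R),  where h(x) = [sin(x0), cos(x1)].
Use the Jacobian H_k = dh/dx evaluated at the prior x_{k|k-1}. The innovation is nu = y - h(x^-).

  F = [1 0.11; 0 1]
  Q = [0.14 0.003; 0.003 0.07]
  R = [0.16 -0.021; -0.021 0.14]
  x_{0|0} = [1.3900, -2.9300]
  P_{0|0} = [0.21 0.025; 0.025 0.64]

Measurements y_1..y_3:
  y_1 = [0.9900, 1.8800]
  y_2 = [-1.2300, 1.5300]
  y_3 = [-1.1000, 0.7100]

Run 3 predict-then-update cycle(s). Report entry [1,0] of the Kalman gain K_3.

step 1: x^-=[1.0677, -2.9300]  P^-=[0.3632 0.0984; 0.0984 0.7100]  H_jac=[0.4821 0.0000; 0.0000 0.2100]  S=[0.2444 -0.0110; -0.0110 0.1713]  K=[0.7240 0.1673; 0.2341 0.8855]  nu=[0.1139, 2.8577]  x^+=[1.6282, -0.3729]  P^+=[0.2330 0.0391; 0.0391 0.5669]
step 2: x^-=[1.5872, -0.3729]  P^-=[0.3884 0.1045; 0.1045 0.6369]  H_jac=[-0.0164 0.0000; 0.0000 0.3643]  S=[0.1601 -0.0216; -0.0216 0.2245]  K=[-0.0170 0.1679; 0.1306 1.0460]  nu=[-2.2299, 0.5987]  x^+=[1.7256, -0.0379]  P^+=[0.3820 0.0655; 0.0655 0.3944]
step 3: x^-=[1.7215, -0.0379]  P^-=[0.5411 0.1119; 0.1119 0.4644]  H_jac=[-0.1501 0.0000; 0.0000 0.0379]  S=[0.1722 -0.0216; -0.0216 0.1407]  K=[-0.4771 -0.0433; -0.0834 0.1121]  nu=[-2.0887, -0.2893]  x^+=[2.7306, 0.1039]  P^+=[0.5026 0.1046; 0.1046 0.4610]

K[1,0] = -0.0834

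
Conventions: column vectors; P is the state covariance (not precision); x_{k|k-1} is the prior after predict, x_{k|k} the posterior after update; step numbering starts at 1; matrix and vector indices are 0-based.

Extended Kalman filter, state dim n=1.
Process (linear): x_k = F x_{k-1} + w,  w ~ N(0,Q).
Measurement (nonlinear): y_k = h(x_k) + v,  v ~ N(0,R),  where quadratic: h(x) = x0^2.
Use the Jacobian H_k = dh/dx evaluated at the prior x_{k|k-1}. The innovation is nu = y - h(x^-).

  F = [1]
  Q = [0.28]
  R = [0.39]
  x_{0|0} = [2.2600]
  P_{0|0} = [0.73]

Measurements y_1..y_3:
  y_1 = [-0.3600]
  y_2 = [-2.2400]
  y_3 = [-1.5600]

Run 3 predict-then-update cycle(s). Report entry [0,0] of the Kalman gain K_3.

K[0,0] = -0.2581

step 1: x^-=[2.2600]  P^-=[1.0100]  H_jac=[4.5200]  S=[21.0247]  K=[0.2171]  nu=[-5.4676]  x^+=[1.0728]  P^+=[0.0187]
step 2: x^-=[1.0728]  P^-=[0.2987]  H_jac=[2.1456]  S=[1.7652]  K=[0.3631]  nu=[-3.3909]  x^+=[-0.1584]  P^+=[0.0660]
step 3: x^-=[-0.1584]  P^-=[0.3460]  H_jac=[-0.3169]  S=[0.4247]  K=[-0.2581]  nu=[-1.5851]  x^+=[0.2507]  P^+=[0.3177]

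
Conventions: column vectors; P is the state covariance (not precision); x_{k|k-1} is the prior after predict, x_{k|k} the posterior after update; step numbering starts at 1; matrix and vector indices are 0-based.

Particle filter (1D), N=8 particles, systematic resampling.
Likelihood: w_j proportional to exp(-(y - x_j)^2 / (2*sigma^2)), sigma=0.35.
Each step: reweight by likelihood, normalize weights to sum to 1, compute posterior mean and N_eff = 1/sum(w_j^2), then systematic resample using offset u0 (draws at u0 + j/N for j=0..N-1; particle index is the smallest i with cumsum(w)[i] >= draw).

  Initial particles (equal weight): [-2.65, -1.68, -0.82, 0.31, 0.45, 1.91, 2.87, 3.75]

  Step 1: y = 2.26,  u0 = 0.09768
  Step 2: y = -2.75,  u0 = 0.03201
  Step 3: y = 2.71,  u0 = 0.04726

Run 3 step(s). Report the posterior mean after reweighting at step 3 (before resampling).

post_mean = 1.9100

step 1: w=[0.0000, 0.0000, 0.0000, 0.0000, 0.0000, 0.7346, 0.2652, 0.0001]  mean=2.1649  Neff=1.6393  idx=[5, 5, 5, 5, 5, 5, 6, 6]
step 2: w=[0.1667, 0.1667, 0.1667, 0.1667, 0.1667, 0.1667, 0.0000, 0.0000]  mean=1.9100  Neff=6.0000  idx=[0, 0, 1, 2, 3, 3, 4, 5]
step 3: w=[0.1250, 0.1250, 0.1250, 0.1250, 0.1250, 0.1250, 0.1250, 0.1250]  mean=1.9100  Neff=8.0000  idx=[0, 1, 2, 3, 4, 5, 6, 7]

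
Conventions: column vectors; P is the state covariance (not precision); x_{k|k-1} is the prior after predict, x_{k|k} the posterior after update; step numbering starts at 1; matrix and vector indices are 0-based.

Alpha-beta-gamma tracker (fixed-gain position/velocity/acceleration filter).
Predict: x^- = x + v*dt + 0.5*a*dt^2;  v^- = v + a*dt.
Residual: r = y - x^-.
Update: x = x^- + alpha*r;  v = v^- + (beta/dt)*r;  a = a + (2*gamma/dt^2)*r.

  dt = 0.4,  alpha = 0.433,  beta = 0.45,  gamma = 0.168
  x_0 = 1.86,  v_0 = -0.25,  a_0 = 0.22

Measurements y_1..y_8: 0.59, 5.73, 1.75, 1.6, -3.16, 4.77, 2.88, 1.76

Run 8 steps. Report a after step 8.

step 1: x_pred=1.7776  r=-1.1876  x^+=1.2634  v^+=-1.4981  a^+=-2.2740
step 2: x_pred=0.4822  r=5.2478  x^+=2.7545  v^+=3.4961  a^+=8.7464
step 3: x_pred=4.8527  r=-3.1027  x^+=3.5092  v^+=3.5041  a^+=2.2308
step 4: x_pred=5.0893  r=-3.4893  x^+=3.5785  v^+=0.4710  a^+=-5.0968
step 5: x_pred=3.3591  r=-6.5191  x^+=0.5363  v^+=-8.9018  a^+=-18.7869
step 6: x_pred=-4.5273  r=9.2973  x^+=-0.5016  v^+=-5.9570  a^+=0.7375
step 7: x_pred=-2.8254  r=5.7054  x^+=-0.3550  v^+=0.7565  a^+=12.7188
step 8: x_pred=0.9652  r=0.7948  x^+=1.3093  v^+=6.7383  a^+=14.3880

a_post = 14.3880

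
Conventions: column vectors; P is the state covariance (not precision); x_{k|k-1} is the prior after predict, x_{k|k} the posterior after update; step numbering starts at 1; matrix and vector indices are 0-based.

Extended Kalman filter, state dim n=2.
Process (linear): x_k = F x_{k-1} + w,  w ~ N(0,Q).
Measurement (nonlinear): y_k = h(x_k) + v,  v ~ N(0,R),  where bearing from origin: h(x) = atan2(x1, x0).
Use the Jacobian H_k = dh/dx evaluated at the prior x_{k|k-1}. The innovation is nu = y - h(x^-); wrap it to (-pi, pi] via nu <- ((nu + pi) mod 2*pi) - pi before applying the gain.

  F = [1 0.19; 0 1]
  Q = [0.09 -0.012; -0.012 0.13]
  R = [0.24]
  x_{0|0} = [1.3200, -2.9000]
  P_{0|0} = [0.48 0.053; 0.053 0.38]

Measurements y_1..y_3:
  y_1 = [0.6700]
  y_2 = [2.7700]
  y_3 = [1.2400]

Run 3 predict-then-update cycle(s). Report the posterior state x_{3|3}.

x_post = [1.0223, -3.5780]

step 1: x^-=[0.7690, -2.9000]  P^-=[0.6039 0.1132; 0.1132 0.5100]  H_jac=[0.3222 0.0854]  S=[0.3126]  K=[0.6532; 0.2560]  nu=[1.9816]  x^+=[2.0634, -2.3927]  P^+=[0.4705 0.0609; 0.0609 0.4895]
step 2: x^-=[1.6088, -2.3927]  P^-=[0.6013 0.1419; 0.1419 0.6195]  H_jac=[0.2878 0.1935]  S=[0.3288]  K=[0.6098; 0.4888]  nu=[-2.5343]  x^+=[0.0633, -3.6315]  P^+=[0.4790 0.0439; 0.0439 0.5409]
step 3: x^-=[-0.6267, -3.6315]  P^-=[0.6052 0.1347; 0.1347 0.6709]  H_jac=[0.2674 -0.0461]  S=[0.2814]  K=[0.5531; 0.0180]  nu=[2.9817]  x^+=[1.0223, -3.5780]  P^+=[0.5191 0.1319; 0.1319 0.6708]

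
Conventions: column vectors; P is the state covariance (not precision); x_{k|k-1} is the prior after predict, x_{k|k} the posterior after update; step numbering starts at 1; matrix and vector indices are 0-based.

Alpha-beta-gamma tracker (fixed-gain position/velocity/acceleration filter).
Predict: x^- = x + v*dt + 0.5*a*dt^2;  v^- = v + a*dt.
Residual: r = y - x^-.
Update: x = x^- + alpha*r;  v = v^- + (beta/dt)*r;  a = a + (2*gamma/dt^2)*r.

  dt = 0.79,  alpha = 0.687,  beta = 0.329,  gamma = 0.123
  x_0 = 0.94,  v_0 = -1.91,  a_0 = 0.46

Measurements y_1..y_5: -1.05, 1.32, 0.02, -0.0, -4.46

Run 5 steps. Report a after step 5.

step 1: x_pred=-0.4254  r=-0.6246  x^+=-0.8545  v^+=-1.8067  a^+=0.2138
step 2: x_pred=-2.2151  r=3.5351  x^+=0.2135  v^+=-0.1656  a^+=1.6072
step 3: x_pred=0.5842  r=-0.5642  x^+=0.1966  v^+=0.8691  a^+=1.3848
step 4: x_pred=1.3153  r=-1.3153  x^+=0.4117  v^+=1.4153  a^+=0.8664
step 5: x_pred=1.8002  r=-6.2602  x^+=-2.5006  v^+=-0.5073  a^+=-1.6012

a_post = -1.6012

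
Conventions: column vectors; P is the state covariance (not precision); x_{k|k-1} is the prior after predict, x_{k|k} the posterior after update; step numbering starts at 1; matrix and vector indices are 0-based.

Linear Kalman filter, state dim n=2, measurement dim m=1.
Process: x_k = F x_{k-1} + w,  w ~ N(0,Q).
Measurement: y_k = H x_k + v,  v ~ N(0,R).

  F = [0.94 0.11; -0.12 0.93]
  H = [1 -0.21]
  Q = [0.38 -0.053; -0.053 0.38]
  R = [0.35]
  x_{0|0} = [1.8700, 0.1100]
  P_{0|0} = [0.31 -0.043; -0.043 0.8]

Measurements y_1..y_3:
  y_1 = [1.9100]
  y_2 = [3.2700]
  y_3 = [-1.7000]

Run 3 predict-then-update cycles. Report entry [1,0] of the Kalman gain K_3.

K[1,0] = -0.0697

step 1: x^-=[1.7699, -0.1221]  P^-=[0.6547 -0.0432; -0.0432 1.0860]  S=[1.0707]  K=[0.6199; -0.2533]  nu=[0.1145]  x^+=[1.8409, -0.1511]  P^+=[0.2432 0.1250; 0.1250 1.0173]
step 2: x^-=[1.7138, -0.3614]  P^-=[0.6331 0.1312; 0.1312 1.2355]  S=[0.9824]  K=[0.6163; -0.1305]  nu=[1.4803]  x^+=[2.6262, -0.5546]  P^+=[0.2599 0.2103; 0.2103 1.2187]
step 3: x^-=[2.4076, -0.8309]  P^-=[0.6678 0.2234; 0.2234 1.3909]  S=[0.9854]  K=[0.6302; -0.0697]  nu=[-4.2821]  x^+=[-0.2908, -0.5324]  P^+=[0.2766 0.2667; 0.2667 1.3861]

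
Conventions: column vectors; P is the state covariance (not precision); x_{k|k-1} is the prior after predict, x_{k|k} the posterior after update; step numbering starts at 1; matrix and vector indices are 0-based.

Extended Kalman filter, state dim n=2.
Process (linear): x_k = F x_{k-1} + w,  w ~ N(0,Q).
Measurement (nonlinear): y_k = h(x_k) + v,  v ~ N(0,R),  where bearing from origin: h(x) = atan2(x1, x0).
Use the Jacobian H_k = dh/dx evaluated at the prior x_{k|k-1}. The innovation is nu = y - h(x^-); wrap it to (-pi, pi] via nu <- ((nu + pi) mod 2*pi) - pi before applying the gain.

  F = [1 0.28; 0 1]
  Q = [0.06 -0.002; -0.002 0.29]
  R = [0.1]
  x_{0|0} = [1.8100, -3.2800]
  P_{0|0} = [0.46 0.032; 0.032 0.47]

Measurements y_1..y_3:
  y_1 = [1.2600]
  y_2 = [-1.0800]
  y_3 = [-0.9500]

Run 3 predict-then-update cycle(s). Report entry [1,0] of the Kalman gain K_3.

K[1,0] = 1.2025

step 1: x^-=[0.8916, -3.2800]  P^-=[0.5748 0.1616; 0.1616 0.7600]  H_jac=[0.2839 0.0772]  S=[0.1579]  K=[1.1122; 0.6619]  nu=[2.5654]  x^+=[3.7447, -1.5821]  P^+=[0.3794 0.0453; 0.0453 0.6908]
step 2: x^-=[3.3017, -1.5821]  P^-=[0.5190 0.2368; 0.2368 0.9808]  H_jac=[0.1180 0.2463]  S=[0.1805]  K=[0.6624; 1.4932]  nu=[-0.6332]  x^+=[2.8823, -2.5275]  P^+=[0.4398 0.0582; 0.0582 0.5783]
step 3: x^-=[2.1746, -2.5275]  P^-=[0.5777 0.2182; 0.2182 0.8683]  H_jac=[0.2274 0.1956]  S=[0.1825]  K=[0.9536; 1.2025]  nu=[-0.0897]  x^+=[2.0891, -2.6354]  P^+=[0.4118 0.0089; 0.0089 0.6044]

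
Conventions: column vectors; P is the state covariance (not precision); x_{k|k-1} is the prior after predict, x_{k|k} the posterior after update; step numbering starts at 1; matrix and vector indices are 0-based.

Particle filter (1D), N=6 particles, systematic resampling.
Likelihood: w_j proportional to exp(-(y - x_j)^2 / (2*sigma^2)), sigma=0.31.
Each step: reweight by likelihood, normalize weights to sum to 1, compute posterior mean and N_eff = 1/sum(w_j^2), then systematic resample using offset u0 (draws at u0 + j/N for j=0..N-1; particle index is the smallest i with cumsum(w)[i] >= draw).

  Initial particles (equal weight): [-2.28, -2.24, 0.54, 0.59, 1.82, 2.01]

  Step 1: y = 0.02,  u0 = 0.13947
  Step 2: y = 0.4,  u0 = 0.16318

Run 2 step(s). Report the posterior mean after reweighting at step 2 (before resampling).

step 1: w=[0.0000, 0.0000, 0.5704, 0.4296, 0.0000, 0.0000]  mean=0.5615  Neff=1.9611  idx=[2, 2, 2, 3, 3, 3]
step 2: w=[0.1738, 0.1738, 0.1738, 0.1595, 0.1595, 0.1595]  mean=0.5639  Neff=5.9890  idx=[0, 1, 2, 3, 4, 5]

post_mean = 0.5639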